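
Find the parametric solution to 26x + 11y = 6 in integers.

Step 1: Compute gcd(26, 11) = 1.
Since 1 divides 6, solutions exist.

Step 2: Find a particular solution using extended Euclidean algorithm.
We get x₀ = 18, y₀ = -42.
Check: 26*18 + 11*-42 = 6 = 6 ✓

Step 3: Write the general solution.
x = 18 + (11/1)t = 18 + 11t
y = -42 - (26/1)t = -42 - 26t
for any integer t.

x = 18 + 11t, y = -42 - 26t for integer t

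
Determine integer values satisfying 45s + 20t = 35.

Step 1: Check solvability.
gcd(45, 20) = 5
Since 5 divides 35, solutions exist.

Step 2: Apply extended Euclidean algorithm to find gcd.
We find integers such that 45*x0 + 20*y0 = 5

Step 3: Scale the particular solution.
Multiply by 35/5 = 7:
s = 7, t = -14

Step 4: Verify.
45*(7) + 20*(-14) = 35 = 35 ✓

s = 7, t = -14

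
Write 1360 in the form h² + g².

We need to find integers h, g > 0 such that h² + g² = 1360.
Trying h = 8: g² = 1360 - 8² = 1360 - 64 = 1296
g = 36
Check: 8² + 36² = 64 + 1296 = 1360 ✓

1360 = 8² + 36²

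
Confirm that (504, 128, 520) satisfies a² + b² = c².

Compute a² + b² = 504² + 128² = 254016 + 16384 = 270400
Compute c² = 520² = 270400
Since 270400 = 270400, confirmed.

Yes, it is a Pythagorean triple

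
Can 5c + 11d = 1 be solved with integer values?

Step 1: Compute gcd(5, 11).
gcd(5, 11) = 1

Step 2: Check divisibility.
Does 1 divide 1? 1 = 1 x 1, so yes.

By the theorem on linear Diophantine equations, 5c + 11d = 1 has integer solutions if and only if gcd(5, 11) divides 1. Since 1 | 1, solutions exist.

Yes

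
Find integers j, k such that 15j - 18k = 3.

Step 1: Check solvability.
gcd(15, 18) = 3
Since 3 divides 3, solutions exist.

Step 2: Apply extended Euclidean algorithm to find gcd.
We find integers such that 15*x0 + 18*y0 = 3

Step 3: Scale the particular solution.
Multiply by 3/3 = 1:
j = -1, k = -1

Step 4: Verify.
15*(-1) - 18*(-1) = 3 = 3 ✓

j = -1, k = -1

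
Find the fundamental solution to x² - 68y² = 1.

We seek the smallest positive integers (x, y) with x² - 68y² = 1, i.e., x² = 68y² + 1.
Try successive y values:
y = 1: x² = 68·1² + 1 = 69, not a perfect square
y = 2: x² = 68·2² + 1 = 273, not a perfect square
y = 3: x² = 68·3² + 1 = 613, not a perfect square
... continuing the search (or via continued fractions) ...
y = 4: x² = 68·4² + 1 = 1089, x = 33 ✓

Verify: 33² - 68·4² = 1089 - 1088 = 1 ✓

x = 33, y = 4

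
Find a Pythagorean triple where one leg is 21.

We need the other leg and hypotenuse such that 21² + x² = c².
Take x = 220, c = 221: 21² + 220² = 441 + 48400 = 48841 = 221² ✓
Triple: (21, 220, 221)

(21, 220, 221)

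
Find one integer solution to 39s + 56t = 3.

Step 1: Check solvability.
gcd(39, 56) = 1
Since 1 divides 3, solutions exist.

Step 2: Apply extended Euclidean algorithm to find gcd.
We find integers such that 39*x0 + 56*y0 = 1

Step 3: Scale the particular solution.
Multiply by 3/1 = 3:
s = 69, t = -48

Step 4: Verify.
39*(69) + 56*(-48) = 3 = 3 ✓

s = 69, t = -48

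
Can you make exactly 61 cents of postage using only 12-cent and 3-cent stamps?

We need non-negative x, y with 12x + 3y = 61.
gcd(12, 3) = 3, and 3 does not divide 61.
No integer solutions exist, so certainly no non-negative ones.

No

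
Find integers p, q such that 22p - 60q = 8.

Step 1: Check solvability.
gcd(22, 60) = 2
Since 2 divides 8, solutions exist.

Step 2: Apply extended Euclidean algorithm to find gcd.
We find integers such that 22*x0 + 60*y0 = 2

Step 3: Scale the particular solution.
Multiply by 8/2 = 4:
p = 44, q = 16

Step 4: Verify.
22*(44) - 60*(16) = 8 = 8 ✓

p = 44, q = 16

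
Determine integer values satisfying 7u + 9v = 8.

Step 1: Check solvability.
gcd(7, 9) = 1
Since 1 divides 8, solutions exist.

Step 2: Apply extended Euclidean algorithm to find gcd.
We find integers such that 7*x0 + 9*y0 = 1

Step 3: Scale the particular solution.
Multiply by 8/1 = 8:
u = 32, v = -24

Step 4: Verify.
7*(32) + 9*(-24) = 8 = 8 ✓

u = 32, v = -24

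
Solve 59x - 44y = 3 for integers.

Step 1: Check solvability.
gcd(59, 44) = 1
Since 1 divides 3, solutions exist.

Step 2: Apply extended Euclidean algorithm to find gcd.
We find integers such that 59*x0 + 44*y0 = 1

Step 3: Scale the particular solution.
Multiply by 3/1 = 3:
x = 9, y = 12

Step 4: Verify.
59*(9) - 44*(12) = 3 = 3 ✓

x = 9, y = 12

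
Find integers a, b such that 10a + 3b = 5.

Step 1: Check solvability.
gcd(10, 3) = 1
Since 1 divides 5, solutions exist.

Step 2: Apply extended Euclidean algorithm to find gcd.
We find integers such that 10*x0 + 3*y0 = 1

Step 3: Scale the particular solution.
Multiply by 5/1 = 5:
a = 5, b = -15

Step 4: Verify.
10*(5) + 3*(-15) = 5 = 5 ✓

a = 5, b = -15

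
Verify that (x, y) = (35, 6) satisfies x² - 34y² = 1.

Compute x² = 35² = 1225
Compute 34y² = 34·6² = 34·36 = 1224
x² - 34y² = 1225 - 1224 = 1
Since this equals 1, (35, 6) is a solution.

Yes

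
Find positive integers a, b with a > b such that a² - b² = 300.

Factor: a² - b² = (a+b)(a-b) = 300.
We need two factors of 300 with the same parity.
Use a+b = 150 and a-b = 2 (product 150·2 = 300).
Adding: 2a = 152, so a = 76.
Subtracting: 2b = 148, so b = 74.
Check: 76² - 74² = 5776 - 5476 = 300 ✓

a = 76, b = 74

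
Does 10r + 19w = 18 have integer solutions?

Step 1: Compute gcd(10, 19).
gcd(10, 19) = 1

Step 2: Check divisibility.
Does 1 divide 18? 18 = 1 x 18, so yes.

By the theorem on linear Diophantine equations, 10r + 19w = 18 has integer solutions if and only if gcd(10, 19) divides 18. Since 1 | 18, solutions exist.

Yes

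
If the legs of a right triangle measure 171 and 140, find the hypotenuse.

c² = a² + b² = 171² + 140² = 29241 + 19600 = 48841
c = 221

221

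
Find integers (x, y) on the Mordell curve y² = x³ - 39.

Try small integer x values and check whether x³ - 39 is a perfect square.
x = 22: x³ - 39 = 22³ - 39 = 10648 - 39 = 10609
Is 10609 a perfect square? 103² = 10609 ✓
So (x, y) = (22, -103) is a solution.

x = 22, y = -103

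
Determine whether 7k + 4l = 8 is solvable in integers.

Step 1: Compute gcd(7, 4).
gcd(7, 4) = 1

Step 2: Check divisibility.
Does 1 divide 8? 8 = 1 x 8, so yes.

By the theorem on linear Diophantine equations, 7k + 4l = 8 has integer solutions if and only if gcd(7, 4) divides 8. Since 1 | 8, solutions exist.

Yes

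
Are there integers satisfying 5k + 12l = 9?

Step 1: Compute gcd(5, 12).
gcd(5, 12) = 1

Step 2: Check divisibility.
Does 1 divide 9? 9 = 1 x 9, so yes.

By the theorem on linear Diophantine equations, 5k + 12l = 9 has integer solutions if and only if gcd(5, 12) divides 9. Since 1 | 9, solutions exist.

Yes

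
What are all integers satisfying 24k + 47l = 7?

Step 1: Compute gcd(24, 47) = 1.
Since 1 divides 7, solutions exist.

Step 2: Find a particular solution using extended Euclidean algorithm.
We get k₀ = 14, l₀ = -7.
Check: 24*14 + 47*-7 = 7 = 7 ✓

Step 3: Write the general solution.
k = 14 + (47/1)t = 14 + 47t
l = -7 - (24/1)t = -7 - 24t
for any integer t.

k = 14 + 47t, l = -7 - 24t for integer t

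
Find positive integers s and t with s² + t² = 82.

We need to find integers s, t > 0 such that s² + t² = 82.
Trying s = 1: t² = 82 - 1² = 82 - 1 = 81
t = 9
Check: 1² + 9² = 1 + 81 = 82 ✓

82 = 1² + 9²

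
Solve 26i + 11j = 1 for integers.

Step 1: Check solvability.
gcd(26, 11) = 1
Since 1 divides 1, solutions exist.

Step 2: Apply extended Euclidean algorithm to find gcd.
We find integers such that 26*x0 + 11*y0 = 1

Step 3: Scale the particular solution.
Multiply by 1/1 = 1:
i = 3, j = -7

Step 4: Verify.
26*(3) + 11*(-7) = 1 = 1 ✓

i = 3, j = -7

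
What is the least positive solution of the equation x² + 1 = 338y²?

We need x² = 338y² - 1. Try successive y:
y = 1: x² = 338·1² - 1 = 337, not a perfect square
y = 2: x² = 338·2² - 1 = 1351, not a perfect square
y = 3: x² = 338·3² - 1 = 3041, not a perfect square
...
y = 13: x² = 338·13² - 1 = 57121 = 239² ✓
Check: 239² - 338·13² = 57121 - 57122 = -1 ✓

x = 239, y = 13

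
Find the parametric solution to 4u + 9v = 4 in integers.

Step 1: Compute gcd(4, 9) = 1.
Since 1 divides 4, solutions exist.

Step 2: Find a particular solution using extended Euclidean algorithm.
We get u₀ = -8, v₀ = 4.
Check: 4*-8 + 9*4 = 4 = 4 ✓

Step 3: Write the general solution.
u = -8 + (9/1)t = -8 + 9t
v = 4 - (4/1)t = 4 - 4t
for any integer t.

u = -8 + 9t, v = 4 - 4t for integer t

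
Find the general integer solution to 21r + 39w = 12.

Step 1: Compute gcd(21, 39) = 3.
Since 3 divides 12, solutions exist.

Step 2: Find a particular solution using extended Euclidean algorithm.
We get r₀ = 8, w₀ = -4.
Check: 21*8 + 39*-4 = 12 = 12 ✓

Step 3: Write the general solution.
r = 8 + (39/3)t = 8 + 13t
w = -4 - (21/3)t = -4 - 7t
for any integer t.

r = 8 + 13t, w = -4 - 7t for integer t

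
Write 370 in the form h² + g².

We need to find integers h, g > 0 such that h² + g² = 370.
Trying h = 3: g² = 370 - 3² = 370 - 9 = 361
g = 19
Check: 3² + 19² = 9 + 361 = 370 ✓

370 = 3² + 19²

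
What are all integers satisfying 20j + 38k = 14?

Step 1: Compute gcd(20, 38) = 2.
Since 2 divides 14, solutions exist.

Step 2: Find a particular solution using extended Euclidean algorithm.
We get j₀ = 14, k₀ = -7.
Check: 20*14 + 38*-7 = 14 = 14 ✓

Step 3: Write the general solution.
j = 14 + (38/2)t = 14 + 19t
k = -7 - (20/2)t = -7 - 10t
for any integer t.

j = 14 + 19t, k = -7 - 10t for integer t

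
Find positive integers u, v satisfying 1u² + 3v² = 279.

Try small values of u and check whether (279 - 1u²)/3 is a perfect square.
u = 6: 1·6² = 36, so 3v² = 279 - 36 = 243, giving v² = 81, v = 9.
Check: 1·6² + 3·9² = 36 + 243 = 279 ✓

u = 6, v = 9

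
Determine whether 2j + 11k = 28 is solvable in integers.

Step 1: Compute gcd(2, 11).
gcd(2, 11) = 1

Step 2: Check divisibility.
Does 1 divide 28? 28 = 1 x 28, so yes.

By the theorem on linear Diophantine equations, 2j + 11k = 28 has integer solutions if and only if gcd(2, 11) divides 28. Since 1 | 28, solutions exist.

Yes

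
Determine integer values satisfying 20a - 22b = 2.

Step 1: Check solvability.
gcd(20, 22) = 2
Since 2 divides 2, solutions exist.

Step 2: Apply extended Euclidean algorithm to find gcd.
We find integers such that 20*x0 + 22*y0 = 2

Step 3: Scale the particular solution.
Multiply by 2/2 = 1:
a = -1, b = -1

Step 4: Verify.
20*(-1) - 22*(-1) = 2 = 2 ✓

a = -1, b = -1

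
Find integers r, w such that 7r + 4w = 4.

Step 1: Check solvability.
gcd(7, 4) = 1
Since 1 divides 4, solutions exist.

Step 2: Apply extended Euclidean algorithm to find gcd.
We find integers such that 7*x0 + 4*y0 = 1

Step 3: Scale the particular solution.
Multiply by 4/1 = 4:
r = -4, w = 8

Step 4: Verify.
7*(-4) + 4*(8) = 4 = 4 ✓

r = -4, w = 8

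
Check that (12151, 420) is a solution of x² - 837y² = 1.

Compute x² = 12151² = 147646801
Compute 837y² = 837·420² = 837·176400 = 147646800
x² - 837y² = 147646801 - 147646800 = 1
Since this equals 1, (12151, 420) is a solution.

Yes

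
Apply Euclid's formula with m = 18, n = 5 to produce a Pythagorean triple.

a = m² - n² = 18² - 5² = 324 - 25 = 299
b = 2mn = 2·18·5 = 180
c = m² + n² = 324 + 25 = 349
Verify: 299² + 180² = 89401 + 32400 = 121801 = 349² ✓

(299, 180, 349)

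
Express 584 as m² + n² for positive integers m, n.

We need to find integers m, n > 0 such that m² + n² = 584.
Trying m = 10: n² = 584 - 10² = 584 - 100 = 484
n = 22
Check: 10² + 22² = 100 + 484 = 584 ✓

584 = 10² + 22²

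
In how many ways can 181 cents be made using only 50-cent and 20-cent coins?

We need non-negative integers (x, y) with 50x + 20y = 181.
For each x from 0 to 3, check if (181 - 50x) is a non-negative multiple of 20.
Solutions (x, y): none
Count: 0

0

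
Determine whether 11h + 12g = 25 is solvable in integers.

Step 1: Compute gcd(11, 12).
gcd(11, 12) = 1

Step 2: Check divisibility.
Does 1 divide 25? 25 = 1 x 25, so yes.

By the theorem on linear Diophantine equations, 11h + 12g = 25 has integer solutions if and only if gcd(11, 12) divides 25. Since 1 | 25, solutions exist.

Yes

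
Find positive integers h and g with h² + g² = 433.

We need to find integers h, g > 0 such that h² + g² = 433.
Trying h = 12: g² = 433 - 12² = 433 - 144 = 289
g = 17
Check: 12² + 17² = 144 + 289 = 433 ✓

433 = 12² + 17²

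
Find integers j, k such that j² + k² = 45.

We need to find integers j, k > 0 such that j² + k² = 45.
Trying j = 3: k² = 45 - 3² = 45 - 9 = 36
k = 6
Check: 3² + 6² = 9 + 36 = 45 ✓

45 = 3² + 6²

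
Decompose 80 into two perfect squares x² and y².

We need to find integers x, y > 0 such that x² + y² = 80.
Trying x = 4: y² = 80 - 4² = 80 - 16 = 64
y = 8
Check: 4² + 8² = 16 + 64 = 80 ✓

80 = 4² + 8²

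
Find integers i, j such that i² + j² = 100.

We need to find integers i, j > 0 such that i² + j² = 100.
Trying i = 6: j² = 100 - 6² = 100 - 36 = 64
j = 8
Check: 6² + 8² = 36 + 64 = 100 ✓

100 = 6² + 8²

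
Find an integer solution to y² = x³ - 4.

Try small integer x values and check whether x³ - 4 is a perfect square.
x = 2: x³ - 4 = 2³ - 4 = 8 - 4 = 4
Is 4 a perfect square? 2² = 4 ✓
So (x, y) = (2, 2) is a solution.

x = 2, y = 2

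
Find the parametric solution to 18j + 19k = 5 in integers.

Step 1: Compute gcd(18, 19) = 1.
Since 1 divides 5, solutions exist.

Step 2: Find a particular solution using extended Euclidean algorithm.
We get j₀ = -5, k₀ = 5.
Check: 18*-5 + 19*5 = 5 = 5 ✓

Step 3: Write the general solution.
j = -5 + (19/1)t = -5 + 19t
k = 5 - (18/1)t = 5 - 18t
for any integer t.

j = -5 + 19t, k = 5 - 18t for integer t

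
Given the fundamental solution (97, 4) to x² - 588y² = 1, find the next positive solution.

Solutions to x² - Dy² = 1 are generated by powers of (x₀ + y₀√D).
The next solution satisfies x₁ + y₁√588 = (x₀ + y₀√588)², giving:
x₁ = x₀² + 588y₀² = 97² + 588·4² = 9409 + 9408 = 18817
y₁ = 2x₀y₀ = 2·97·4 = 776

Verify: 18817² - 588·776² = 354079489 - 354079488 = 1 ✓

x = 18817, y = 776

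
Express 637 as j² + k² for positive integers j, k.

We need to find integers j, k > 0 such that j² + k² = 637.
Trying j = 14: k² = 637 - 14² = 637 - 196 = 441
k = 21
Check: 14² + 21² = 196 + 441 = 637 ✓

637 = 14² + 21²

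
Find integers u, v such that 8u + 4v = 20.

Step 1: Check solvability.
gcd(8, 4) = 4
Since 4 divides 20, solutions exist.

Step 2: Apply extended Euclidean algorithm to find gcd.
We find integers such that 8*x0 + 4*y0 = 4

Step 3: Scale the particular solution.
Multiply by 20/4 = 5:
u = 0, v = 5

Step 4: Verify.
8*(0) + 4*(5) = 20 = 20 ✓

u = 0, v = 5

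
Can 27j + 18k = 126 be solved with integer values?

Step 1: Compute gcd(27, 18).
gcd(27, 18) = 9

Step 2: Check divisibility.
Does 9 divide 126? 126 = 9 x 14, so yes.

By the theorem on linear Diophantine equations, 27j + 18k = 126 has integer solutions if and only if gcd(27, 18) divides 126. Since 9 | 126, solutions exist.

Yes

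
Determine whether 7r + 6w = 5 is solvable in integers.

Step 1: Compute gcd(7, 6).
gcd(7, 6) = 1

Step 2: Check divisibility.
Does 1 divide 5? 5 = 1 x 5, so yes.

By the theorem on linear Diophantine equations, 7r + 6w = 5 has integer solutions if and only if gcd(7, 6) divides 5. Since 1 | 5, solutions exist.

Yes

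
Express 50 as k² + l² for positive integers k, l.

We need to find integers k, l > 0 such that k² + l² = 50.
Trying k = 1: l² = 50 - 1² = 50 - 1 = 49
l = 7
Check: 1² + 7² = 1 + 49 = 50 ✓

50 = 1² + 7²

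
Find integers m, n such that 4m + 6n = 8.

Step 1: Check solvability.
gcd(4, 6) = 2
Since 2 divides 8, solutions exist.

Step 2: Apply extended Euclidean algorithm to find gcd.
We find integers such that 4*x0 + 6*y0 = 2

Step 3: Scale the particular solution.
Multiply by 8/2 = 4:
m = -4, n = 4

Step 4: Verify.
4*(-4) + 6*(4) = 8 = 8 ✓

m = -4, n = 4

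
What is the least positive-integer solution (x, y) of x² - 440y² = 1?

We seek the smallest positive integers (x, y) with x² - 440y² = 1, i.e., x² = 440y² + 1.
Try successive y values:
y = 1: x² = 440·1² + 1 = 441, x = 21 ✓

Verify: 21² - 440·1² = 441 - 440 = 1 ✓

x = 21, y = 1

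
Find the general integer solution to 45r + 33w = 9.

Step 1: Compute gcd(45, 33) = 3.
Since 3 divides 9, solutions exist.

Step 2: Find a particular solution using extended Euclidean algorithm.
We get r₀ = 9, w₀ = -12.
Check: 45*9 + 33*-12 = 9 = 9 ✓

Step 3: Write the general solution.
r = 9 + (33/3)t = 9 + 11t
w = -12 - (45/3)t = -12 - 15t
for any integer t.

r = 9 + 11t, w = -12 - 15t for integer t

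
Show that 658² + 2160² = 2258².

Compute a² + b² = 658² + 2160² = 432964 + 4665600 = 5098564
Compute c² = 2258² = 5098564
Since 5098564 = 5098564, confirmed.

Yes, it is a Pythagorean triple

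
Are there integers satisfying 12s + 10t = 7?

Step 1: Compute gcd(12, 10).
gcd(12, 10) = 2

Step 2: Check divisibility.
Does 2 divide 7? 7 = 2 x 3 + 1, so no.

By the theorem on linear Diophantine equations, 12s + 10t = 7 has integer solutions if and only if gcd(12, 10) divides 7. Since 2 does not divide 7, no solutions exist.

No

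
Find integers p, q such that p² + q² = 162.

We need to find integers p, q > 0 such that p² + q² = 162.
Trying p = 9: q² = 162 - 9² = 162 - 81 = 81
q = 9
Check: 9² + 9² = 81 + 81 = 162 ✓

162 = 9² + 9²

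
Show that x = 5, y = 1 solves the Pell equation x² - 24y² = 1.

Compute x² = 5² = 25
Compute 24y² = 24·1² = 24·1 = 24
x² - 24y² = 25 - 24 = 1
Since this equals 1, (5, 1) is a solution.

Yes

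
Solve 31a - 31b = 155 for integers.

Step 1: Check solvability.
gcd(31, 31) = 31
Since 31 divides 155, solutions exist.

Step 2: Apply extended Euclidean algorithm to find gcd.
We find integers such that 31*x0 + 31*y0 = 31

Step 3: Scale the particular solution.
Multiply by 155/31 = 5:
a = 0, b = -5

Step 4: Verify.
31*(0) - 31*(-5) = 155 = 155 ✓

a = 0, b = -5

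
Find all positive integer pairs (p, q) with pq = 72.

The positive divisors of 72 are: 1, 2, 3, 4, 6, 8, 9, 12, 18, 24, 36, 72.
Each divisor d gives the pair (d, 72/d):
(1, 72), (2, 36), (3, 24), (4, 18), (6, 12), (8, 9), (9, 8), (12, 6), (18, 4), (24, 3), (36, 2), (72, 1)

(1, 72), (2, 36), (3, 24), (4, 18), (6, 12), (8, 9), (9, 8), (12, 6), (18, 4), (24, 3), (36, 2), (72, 1)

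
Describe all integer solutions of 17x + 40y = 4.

Step 1: Compute gcd(17, 40) = 1.
Since 1 divides 4, solutions exist.

Step 2: Find a particular solution using extended Euclidean algorithm.
We get x₀ = -28, y₀ = 12.
Check: 17*-28 + 40*12 = 4 = 4 ✓

Step 3: Write the general solution.
x = -28 + (40/1)t = -28 + 40t
y = 12 - (17/1)t = 12 - 17t
for any integer t.

x = -28 + 40t, y = 12 - 17t for integer t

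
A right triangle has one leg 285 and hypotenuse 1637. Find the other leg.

b² = c² - a² = 2679769 - 81225 = 2598544
b = 1612

1612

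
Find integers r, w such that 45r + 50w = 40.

Step 1: Check solvability.
gcd(45, 50) = 5
Since 5 divides 40, solutions exist.

Step 2: Apply extended Euclidean algorithm to find gcd.
We find integers such that 45*x0 + 50*y0 = 5

Step 3: Scale the particular solution.
Multiply by 40/5 = 8:
r = -8, w = 8

Step 4: Verify.
45*(-8) + 50*(8) = 40 = 40 ✓

r = -8, w = 8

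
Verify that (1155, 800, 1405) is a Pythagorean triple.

Compute a² + b² = 1155² + 800² = 1334025 + 640000 = 1974025
Compute c² = 1405² = 1974025
Since 1974025 = 1974025, confirmed.

Yes, it is a Pythagorean triple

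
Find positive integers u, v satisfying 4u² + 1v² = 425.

Try small values of u and check whether (425 - 4u²)/1 is a perfect square.
u = 10: 4·10² = 400, so 1v² = 425 - 400 = 25, giving v² = 25, v = 5.
Check: 4·10² + 1·5² = 400 + 25 = 425 ✓

u = 10, v = 5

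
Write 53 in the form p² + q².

We need to find integers p, q > 0 such that p² + q² = 53.
Trying p = 2: q² = 53 - 2² = 53 - 4 = 49
q = 7
Check: 2² + 7² = 4 + 49 = 53 ✓

53 = 2² + 7²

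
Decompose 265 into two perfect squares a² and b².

We need to find integers a, b > 0 such that a² + b² = 265.
Trying a = 3: b² = 265 - 3² = 265 - 9 = 256
b = 16
Check: 3² + 16² = 9 + 256 = 265 ✓

265 = 3² + 16²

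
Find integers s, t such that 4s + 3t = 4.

Step 1: Check solvability.
gcd(4, 3) = 1
Since 1 divides 4, solutions exist.

Step 2: Apply extended Euclidean algorithm to find gcd.
We find integers such that 4*x0 + 3*y0 = 1

Step 3: Scale the particular solution.
Multiply by 4/1 = 4:
s = 4, t = -4

Step 4: Verify.
4*(4) + 3*(-4) = 4 = 4 ✓

s = 4, t = -4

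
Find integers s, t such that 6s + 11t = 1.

Step 1: Check solvability.
gcd(6, 11) = 1
Since 1 divides 1, solutions exist.

Step 2: Apply extended Euclidean algorithm to find gcd.
We find integers such that 6*x0 + 11*y0 = 1

Step 3: Scale the particular solution.
Multiply by 1/1 = 1:
s = 2, t = -1

Step 4: Verify.
6*(2) + 11*(-1) = 1 = 1 ✓

s = 2, t = -1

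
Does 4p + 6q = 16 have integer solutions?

Step 1: Compute gcd(4, 6).
gcd(4, 6) = 2

Step 2: Check divisibility.
Does 2 divide 16? 16 = 2 x 8, so yes.

By the theorem on linear Diophantine equations, 4p + 6q = 16 has integer solutions if and only if gcd(4, 6) divides 16. Since 2 | 16, solutions exist.

Yes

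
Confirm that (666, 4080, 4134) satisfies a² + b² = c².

Compute a² + b² = 666² + 4080² = 443556 + 16646400 = 17089956
Compute c² = 4134² = 17089956
Since 17089956 = 17089956, confirmed.

Yes, it is a Pythagorean triple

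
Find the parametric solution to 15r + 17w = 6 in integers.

Step 1: Compute gcd(15, 17) = 1.
Since 1 divides 6, solutions exist.

Step 2: Find a particular solution using extended Euclidean algorithm.
We get r₀ = 48, w₀ = -42.
Check: 15*48 + 17*-42 = 6 = 6 ✓

Step 3: Write the general solution.
r = 48 + (17/1)t = 48 + 17t
w = -42 - (15/1)t = -42 - 15t
for any integer t.

r = 48 + 17t, w = -42 - 15t for integer t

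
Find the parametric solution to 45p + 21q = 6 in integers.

Step 1: Compute gcd(45, 21) = 3.
Since 3 divides 6, solutions exist.

Step 2: Find a particular solution using extended Euclidean algorithm.
We get p₀ = 2, q₀ = -4.
Check: 45*2 + 21*-4 = 6 = 6 ✓

Step 3: Write the general solution.
p = 2 + (21/3)t = 2 + 7t
q = -4 - (45/3)t = -4 - 15t
for any integer t.

p = 2 + 7t, q = -4 - 15t for integer t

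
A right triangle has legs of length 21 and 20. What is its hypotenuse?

c² = a² + b² = 21² + 20² = 441 + 400 = 841
c = 29

29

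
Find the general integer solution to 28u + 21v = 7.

Step 1: Compute gcd(28, 21) = 7.
Since 7 divides 7, solutions exist.

Step 2: Find a particular solution using extended Euclidean algorithm.
We get u₀ = 1, v₀ = -1.
Check: 28*1 + 21*-1 = 7 = 7 ✓

Step 3: Write the general solution.
u = 1 + (21/7)t = 1 + 3t
v = -1 - (28/7)t = -1 - 4t
for any integer t.

u = 1 + 3t, v = -1 - 4t for integer t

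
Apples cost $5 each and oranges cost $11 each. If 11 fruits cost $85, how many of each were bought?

Let a = apples, o = oranges.
a + o = 11
5a + 11o = 85
Substitute o = 11 - a:
5a + 11(11 - a) = 85
(5 - 11)a = 85 - 121
-6a = -36
a = 6, o = 11 - 6 = 5

Apples: 6, Oranges: 5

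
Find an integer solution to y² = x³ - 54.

Try small integer x values and check whether x³ - 54 is a perfect square.
x = 7: x³ - 54 = 7³ - 54 = 343 - 54 = 289
Is 289 a perfect square? 17² = 289 ✓
So (x, y) = (7, 17) is a solution.

x = 7, y = 17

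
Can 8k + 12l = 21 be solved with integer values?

Step 1: Compute gcd(8, 12).
gcd(8, 12) = 4

Step 2: Check divisibility.
Does 4 divide 21? 21 = 4 x 5 + 1, so no.

By the theorem on linear Diophantine equations, 8k + 12l = 21 has integer solutions if and only if gcd(8, 12) divides 21. Since 4 does not divide 21, no solutions exist.

No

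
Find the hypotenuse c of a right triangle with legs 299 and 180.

c² = a² + b² = 299² + 180² = 89401 + 32400 = 121801
c = 349

349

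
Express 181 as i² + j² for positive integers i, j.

We need to find integers i, j > 0 such that i² + j² = 181.
Trying i = 9: j² = 181 - 9² = 181 - 81 = 100
j = 10
Check: 9² + 10² = 81 + 100 = 181 ✓

181 = 9² + 10²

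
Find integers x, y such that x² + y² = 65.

We need to find integers x, y > 0 such that x² + y² = 65.
Trying x = 1: y² = 65 - 1² = 65 - 1 = 64
y = 8
Check: 1² + 8² = 1 + 64 = 65 ✓

65 = 1² + 8²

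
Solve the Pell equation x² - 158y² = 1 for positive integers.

We seek the smallest positive integers (x, y) with x² - 158y² = 1, i.e., x² = 158y² + 1.
Try successive y values:
y = 1: x² = 158·1² + 1 = 159, not a perfect square
y = 2: x² = 158·2² + 1 = 633, not a perfect square
y = 3: x² = 158·3² + 1 = 1423, not a perfect square
... continuing the search (or via continued fractions) ...
y = 616: x² = 158·616² + 1 = 59954049, x = 7743 ✓

Verify: 7743² - 158·616² = 59954049 - 59954048 = 1 ✓

x = 7743, y = 616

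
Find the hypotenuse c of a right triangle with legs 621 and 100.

c² = a² + b² = 621² + 100² = 385641 + 10000 = 395641
c = sqrt(395641) = 629

629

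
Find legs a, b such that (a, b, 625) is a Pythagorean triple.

We need a² + b² = 625² = 390625.
Trying: 527² + 336² = 277729 + 112896 = 390625 ✓

(527, 336, 625)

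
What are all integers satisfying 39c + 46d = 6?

Step 1: Compute gcd(39, 46) = 1.
Since 1 divides 6, solutions exist.

Step 2: Find a particular solution using extended Euclidean algorithm.
We get c₀ = 78, d₀ = -66.
Check: 39*78 + 46*-66 = 6 = 6 ✓

Step 3: Write the general solution.
c = 78 + (46/1)t = 78 + 46t
d = -66 - (39/1)t = -66 - 39t
for any integer t.

c = 78 + 46t, d = -66 - 39t for integer t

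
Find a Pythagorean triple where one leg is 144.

We need the other leg and hypotenuse such that 144² + x² = c².
Take x = 858, c = 870: 144² + 858² = 20736 + 736164 = 756900 = 870² ✓
Triple: (858, 144, 870)

(858, 144, 870)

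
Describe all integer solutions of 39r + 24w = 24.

Step 1: Compute gcd(39, 24) = 3.
Since 3 divides 24, solutions exist.

Step 2: Find a particular solution using extended Euclidean algorithm.
We get r₀ = -24, w₀ = 40.
Check: 39*-24 + 24*40 = 24 = 24 ✓

Step 3: Write the general solution.
r = -24 + (24/3)t = -24 + 8t
w = 40 - (39/3)t = 40 - 13t
for any integer t.

r = -24 + 8t, w = 40 - 13t for integer t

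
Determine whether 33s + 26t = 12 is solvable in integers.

Step 1: Compute gcd(33, 26).
gcd(33, 26) = 1

Step 2: Check divisibility.
Does 1 divide 12? 12 = 1 x 12, so yes.

By the theorem on linear Diophantine equations, 33s + 26t = 12 has integer solutions if and only if gcd(33, 26) divides 12. Since 1 | 12, solutions exist.

Yes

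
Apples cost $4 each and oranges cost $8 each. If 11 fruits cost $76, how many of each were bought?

Let a = apples, o = oranges.
a + o = 11
4a + 8o = 76
Substitute o = 11 - a:
4a + 8(11 - a) = 76
(4 - 8)a = 76 - 88
-4a = -12
a = 3, o = 11 - 3 = 8

Apples: 3, Oranges: 8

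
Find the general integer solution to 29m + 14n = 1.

Step 1: Compute gcd(29, 14) = 1.
Since 1 divides 1, solutions exist.

Step 2: Find a particular solution using extended Euclidean algorithm.
We get m₀ = 1, n₀ = -2.
Check: 29*1 + 14*-2 = 1 = 1 ✓

Step 3: Write the general solution.
m = 1 + (14/1)t = 1 + 14t
n = -2 - (29/1)t = -2 - 29t
for any integer t.

m = 1 + 14t, n = -2 - 29t for integer t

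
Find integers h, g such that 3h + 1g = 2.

Step 1: Check solvability.
gcd(3, 1) = 1
Since 1 divides 2, solutions exist.

Step 2: Apply extended Euclidean algorithm to find gcd.
We find integers such that 3*x0 + 1*y0 = 1

Step 3: Scale the particular solution.
Multiply by 2/1 = 2:
h = 0, g = 2

Step 4: Verify.
3*(0) + 1*(2) = 2 = 2 ✓

h = 0, g = 2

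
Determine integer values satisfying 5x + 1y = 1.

Step 1: Check solvability.
gcd(5, 1) = 1
Since 1 divides 1, solutions exist.

Step 2: Apply extended Euclidean algorithm to find gcd.
We find integers such that 5*x0 + 1*y0 = 1

Step 3: Scale the particular solution.
Multiply by 1/1 = 1:
x = 0, y = 1

Step 4: Verify.
5*(0) + 1*(1) = 1 = 1 ✓

x = 0, y = 1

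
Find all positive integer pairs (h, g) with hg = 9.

The positive divisors of 9 are: 1, 3, 9.
Each divisor d gives the pair (d, 9/d):
(1, 9), (3, 3), (9, 1)

(1, 9), (3, 3), (9, 1)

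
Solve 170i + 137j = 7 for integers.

Step 1: Check solvability.
gcd(170, 137) = 1
Since 1 divides 7, solutions exist.

Step 2: Apply extended Euclidean algorithm to find gcd.
We find integers such that 170*x0 + 137*y0 = 1

Step 3: Scale the particular solution.
Multiply by 7/1 = 7:
i = 378, j = -469

Step 4: Verify.
170*(378) + 137*(-469) = 7 = 7 ✓

i = 378, j = -469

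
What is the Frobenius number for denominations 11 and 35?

For two coprime denominations a and b, the Frobenius number (largest value not representable as a non-negative combination) is ab - a - b.
Here gcd(11, 35) = 1, so they are coprime.
F(11, 35) = 11·35 - 11 - 35 = 385 - 46 = 339

339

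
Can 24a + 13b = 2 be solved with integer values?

Step 1: Compute gcd(24, 13).
gcd(24, 13) = 1

Step 2: Check divisibility.
Does 1 divide 2? 2 = 1 x 2, so yes.

By the theorem on linear Diophantine equations, 24a + 13b = 2 has integer solutions if and only if gcd(24, 13) divides 2. Since 1 | 2, solutions exist.

Yes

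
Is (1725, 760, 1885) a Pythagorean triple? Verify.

Compute a² + b² = 1725² + 760² = 2975625 + 577600 = 3553225
Compute c² = 1885² = 3553225
Since 3553225 = 3553225, confirmed.

Yes, it is a Pythagorean triple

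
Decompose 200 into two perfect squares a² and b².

We need to find integers a, b > 0 such that a² + b² = 200.
Trying a = 2: b² = 200 - 2² = 200 - 4 = 196
b = 14
Check: 2² + 14² = 4 + 196 = 200 ✓

200 = 2² + 14²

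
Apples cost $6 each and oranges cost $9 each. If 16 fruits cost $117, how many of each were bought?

Let a = apples, o = oranges.
a + o = 16
6a + 9o = 117
Substitute o = 16 - a:
6a + 9(16 - a) = 117
(6 - 9)a = 117 - 144
-3a = -27
a = 9, o = 16 - 9 = 7

Apples: 9, Oranges: 7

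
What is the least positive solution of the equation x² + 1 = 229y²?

We need x² = 229y² - 1. Try successive y:
y = 1: x² = 229·1² - 1 = 228, not a perfect square
y = 2: x² = 229·2² - 1 = 915, not a perfect square
y = 3: x² = 229·3² - 1 = 2060, not a perfect square
...
y = 113: x² = 229·113² - 1 = 2924100 = 1710² ✓
Check: 1710² - 229·113² = 2924100 - 2924101 = -1 ✓

x = 1710, y = 113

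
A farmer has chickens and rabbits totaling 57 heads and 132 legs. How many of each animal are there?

Let c = chickens, r = rabbits.
Heads: c + r = 57
Legs: 2c + 4r = 132
From the first equation, c = 57 - r. Substitute:
2(57 - r) + 4r = 132
114 + 2r = 132
r = (132 - 114)/2 = 9
c = 57 - 9 = 48

Chickens: 48, Rabbits: 9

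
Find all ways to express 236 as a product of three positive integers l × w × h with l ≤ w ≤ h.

Iterate l from 1 to ⌊236^(1/3)⌋. For each l dividing 236, iterate w ≥ l with w dividing 236/l, and set h = 236/(l·w).
Triples found (4): (1×1×236), (1×2×118), (1×4×59), (2×2×59)

(1×1×236), (1×2×118), (1×4×59), (2×2×59)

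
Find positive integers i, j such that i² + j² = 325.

Search for i with 325 - i² a perfect square.
i = 1: 325 - 1² = 325 - 1 = 324 = 18² ✓
So i = 1, j = 18.

i = 1, j = 18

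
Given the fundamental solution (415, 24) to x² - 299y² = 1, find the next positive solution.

Solutions to x² - Dy² = 1 are generated by powers of (x₀ + y₀√D).
The next solution satisfies x₁ + y₁√299 = (x₀ + y₀√299)², giving:
x₁ = x₀² + 299y₀² = 415² + 299·24² = 172225 + 172224 = 344449
y₁ = 2x₀y₀ = 2·415·24 = 19920

Verify: 344449² - 299·19920² = 118645113601 - 118645113600 = 1 ✓

x = 344449, y = 19920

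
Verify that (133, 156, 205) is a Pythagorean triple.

Compute a² + b²:
133² + 156² = 17689 + 24336 = 42025
Compute c²:
205² = 42025
Since 42025 = 42025, it is a Pythagorean triple.

Yes, it is a Pythagorean triple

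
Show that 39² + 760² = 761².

Compute a² + b²:
39² + 760² = 1521 + 577600 = 579121
Compute c²:
761² = 579121
Since 579121 = 579121, it is a Pythagorean triple.

Yes, it is a Pythagorean triple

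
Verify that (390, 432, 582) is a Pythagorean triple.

Compute a² + b²:
390² + 432² = 152100 + 186624 = 338724
Compute c²:
582² = 338724
Since 338724 = 338724, it is a Pythagorean triple.

Yes, it is a Pythagorean triple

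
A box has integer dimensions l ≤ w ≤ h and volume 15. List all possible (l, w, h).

Iterate l from 1 to ⌊15^(1/3)⌋. For each l dividing 15, iterate w ≥ l with w dividing 15/l, and set h = 15/(l·w).
Triples found (2): (1×1×15), (1×3×5)

(1×1×15), (1×3×5)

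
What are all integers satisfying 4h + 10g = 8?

Step 1: Compute gcd(4, 10) = 2.
Since 2 divides 8, solutions exist.

Step 2: Find a particular solution using extended Euclidean algorithm.
We get h₀ = -8, g₀ = 4.
Check: 4*-8 + 10*4 = 8 = 8 ✓

Step 3: Write the general solution.
h = -8 + (10/2)t = -8 + 5t
g = 4 - (4/2)t = 4 - 2t
for any integer t.

h = -8 + 5t, g = 4 - 2t for integer t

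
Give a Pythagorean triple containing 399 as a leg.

We need the other leg and hypotenuse such that 399² + x² = c².
Take x = 40, c = 401: 399² + 40² = 159201 + 1600 = 160801 = 401² ✓
Triple: (399, 40, 401)

(399, 40, 401)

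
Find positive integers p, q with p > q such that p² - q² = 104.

Factor: p² - q² = (p+q)(p-q) = 104.
We need two factors of 104 with the same parity.
Use p+q = 52 and p-q = 2 (product 52·2 = 104).
Adding: 2p = 54, so p = 27.
Subtracting: 2q = 50, so q = 25.
Check: 27² - 25² = 729 - 625 = 104 ✓

p = 27, q = 25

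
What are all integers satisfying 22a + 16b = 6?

Step 1: Compute gcd(22, 16) = 2.
Since 2 divides 6, solutions exist.

Step 2: Find a particular solution using extended Euclidean algorithm.
We get a₀ = 9, b₀ = -12.
Check: 22*9 + 16*-12 = 6 = 6 ✓

Step 3: Write the general solution.
a = 9 + (16/2)t = 9 + 8t
b = -12 - (22/2)t = -12 - 11t
for any integer t.

a = 9 + 8t, b = -12 - 11t for integer t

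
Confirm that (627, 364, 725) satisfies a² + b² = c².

Compute a² + b² = 627² + 364² = 393129 + 132496 = 525625
Compute c² = 725² = 525625
Since 525625 = 525625, confirmed.

Yes, it is a Pythagorean triple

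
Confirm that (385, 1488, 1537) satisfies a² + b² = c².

Compute a² + b² = 385² + 1488² = 148225 + 2214144 = 2362369
Compute c² = 1537² = 2362369
Since 2362369 = 2362369, confirmed.

Yes, it is a Pythagorean triple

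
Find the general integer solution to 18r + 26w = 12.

Step 1: Compute gcd(18, 26) = 2.
Since 2 divides 12, solutions exist.

Step 2: Find a particular solution using extended Euclidean algorithm.
We get r₀ = 18, w₀ = -12.
Check: 18*18 + 26*-12 = 12 = 12 ✓

Step 3: Write the general solution.
r = 18 + (26/2)t = 18 + 13t
w = -12 - (18/2)t = -12 - 9t
for any integer t.

r = 18 + 13t, w = -12 - 9t for integer t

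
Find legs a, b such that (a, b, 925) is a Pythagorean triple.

We need a² + b² = 925² = 855625.
Trying: 533² + 756² = 284089 + 571536 = 855625 ✓

(533, 756, 925)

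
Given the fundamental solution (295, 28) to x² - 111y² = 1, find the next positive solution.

Solutions to x² - Dy² = 1 are generated by powers of (x₀ + y₀√D).
The next solution satisfies x₁ + y₁√111 = (x₀ + y₀√111)², giving:
x₁ = x₀² + 111y₀² = 295² + 111·28² = 87025 + 87024 = 174049
y₁ = 2x₀y₀ = 2·295·28 = 16520

Verify: 174049² - 111·16520² = 30293054401 - 30293054400 = 1 ✓

x = 174049, y = 16520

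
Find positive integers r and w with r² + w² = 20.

We need to find integers r, w > 0 such that r² + w² = 20.
Trying r = 2: w² = 20 - 2² = 20 - 4 = 16
w = 4
Check: 2² + 4² = 4 + 16 = 20 ✓

20 = 2² + 4²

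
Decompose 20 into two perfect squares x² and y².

We need to find integers x, y > 0 such that x² + y² = 20.
Trying x = 2: y² = 20 - 2² = 20 - 4 = 16
y = 4
Check: 2² + 4² = 4 + 16 = 20 ✓

20 = 2² + 4²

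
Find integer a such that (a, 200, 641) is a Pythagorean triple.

a² = c² - b² = 641² - 200² = 410881 - 40000 = 370881
a = sqrt(370881) = 609

609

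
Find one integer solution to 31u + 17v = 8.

Step 1: Check solvability.
gcd(31, 17) = 1
Since 1 divides 8, solutions exist.

Step 2: Apply extended Euclidean algorithm to find gcd.
We find integers such that 31*x0 + 17*y0 = 1

Step 3: Scale the particular solution.
Multiply by 8/1 = 8:
u = -48, v = 88

Step 4: Verify.
31*(-48) + 17*(88) = 8 = 8 ✓

u = -48, v = 88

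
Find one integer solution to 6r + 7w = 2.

Step 1: Check solvability.
gcd(6, 7) = 1
Since 1 divides 2, solutions exist.

Step 2: Apply extended Euclidean algorithm to find gcd.
We find integers such that 6*x0 + 7*y0 = 1

Step 3: Scale the particular solution.
Multiply by 2/1 = 2:
r = -2, w = 2

Step 4: Verify.
6*(-2) + 7*(2) = 2 = 2 ✓

r = -2, w = 2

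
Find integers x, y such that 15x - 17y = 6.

Step 1: Check solvability.
gcd(15, 17) = 1
Since 1 divides 6, solutions exist.

Step 2: Apply extended Euclidean algorithm to find gcd.
We find integers such that 15*x0 + 17*y0 = 1

Step 3: Scale the particular solution.
Multiply by 6/1 = 6:
x = 48, y = 42

Step 4: Verify.
15*(48) - 17*(42) = 6 = 6 ✓

x = 48, y = 42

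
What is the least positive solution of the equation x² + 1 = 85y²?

We need x² = 85y² - 1. Try successive y:
y = 1: x² = 85·1² - 1 = 84, not a perfect square
y = 2: x² = 85·2² - 1 = 339, not a perfect square
y = 3: x² = 85·3² - 1 = 764, not a perfect square
...
y = 41: x² = 85·41² - 1 = 142884 = 378² ✓
Check: 378² - 85·41² = 142884 - 142885 = -1 ✓

x = 378, y = 41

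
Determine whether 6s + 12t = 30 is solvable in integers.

Step 1: Compute gcd(6, 12).
gcd(6, 12) = 6

Step 2: Check divisibility.
Does 6 divide 30? 30 = 6 x 5, so yes.

By the theorem on linear Diophantine equations, 6s + 12t = 30 has integer solutions if and only if gcd(6, 12) divides 30. Since 6 | 30, solutions exist.

Yes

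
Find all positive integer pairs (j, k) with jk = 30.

The positive divisors of 30 are: 1, 2, 3, 5, 6, 10, 15, 30.
Each divisor d gives the pair (d, 30/d):
(1, 30), (2, 15), (3, 10), (5, 6), (6, 5), (10, 3), (15, 2), (30, 1)

(1, 30), (2, 15), (3, 10), (5, 6), (6, 5), (10, 3), (15, 2), (30, 1)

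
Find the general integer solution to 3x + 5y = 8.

Step 1: Compute gcd(3, 5) = 1.
Since 1 divides 8, solutions exist.

Step 2: Find a particular solution using extended Euclidean algorithm.
We get x₀ = 16, y₀ = -8.
Check: 3*16 + 5*-8 = 8 = 8 ✓

Step 3: Write the general solution.
x = 16 + (5/1)t = 16 + 5t
y = -8 - (3/1)t = -8 - 3t
for any integer t.

x = 16 + 5t, y = -8 - 3t for integer t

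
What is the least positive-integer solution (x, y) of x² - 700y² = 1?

We seek the smallest positive integers (x, y) with x² - 700y² = 1, i.e., x² = 700y² + 1.
Try successive y values:
y = 1: x² = 700·1² + 1 = 701, not a perfect square
y = 2: x² = 700·2² + 1 = 2801, not a perfect square
y = 3: x² = 700·3² + 1 = 6301, not a perfect square
... continuing the search (or via continued fractions) ...
y = 309672: x² = 700·309672² + 1 = 67127723308801, x = 8193151 ✓

Verify: 8193151² - 700·309672² = 67127723308801 - 67127723308800 = 1 ✓

x = 8193151, y = 309672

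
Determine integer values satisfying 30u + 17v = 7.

Step 1: Check solvability.
gcd(30, 17) = 1
Since 1 divides 7, solutions exist.

Step 2: Apply extended Euclidean algorithm to find gcd.
We find integers such that 30*x0 + 17*y0 = 1

Step 3: Scale the particular solution.
Multiply by 7/1 = 7:
u = 28, v = -49

Step 4: Verify.
30*(28) + 17*(-49) = 7 = 7 ✓

u = 28, v = -49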